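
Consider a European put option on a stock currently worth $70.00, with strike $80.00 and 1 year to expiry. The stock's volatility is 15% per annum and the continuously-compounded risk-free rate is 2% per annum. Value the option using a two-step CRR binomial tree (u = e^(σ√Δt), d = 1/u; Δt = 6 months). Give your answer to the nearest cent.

CRR parameters: u = e^(σ√Δt) = e^(0.15·√0.5) = 1.1119, d = 1/u = 0.8994
Per-period rate: rΔt = 0.02·0.5 = 0.01, so R = e^0.01 = 1.0101
Risk-neutral probability p = (e^0.01 − 0.8994)/(1.1119 − 0.8994) = 0.1107/0.2125 = 0.5208
Terminal stock prices: S_uu = 86.54, S_ud = 70, S_dd = 56.62
Terminal payoffs (K − S): max(-6.542, 0) = 0, max(10, 0) = 10, max(23.38, 0) = 23.38
Node u (S = 77.83): V_u = e^(−0.01)·[0.5208·0.0000 + 0.4792·10.0000] = 4.7444
Node d (S = 62.96): V_d = e^(−0.01)·[0.5208·10.0000 + 0.4792·23.3799] = 16.2484
Node 0 (S = 70): V_0 = e^(−0.01)·[0.5208·4.7444 + 0.4792·16.2484] = 10.1551

$10.16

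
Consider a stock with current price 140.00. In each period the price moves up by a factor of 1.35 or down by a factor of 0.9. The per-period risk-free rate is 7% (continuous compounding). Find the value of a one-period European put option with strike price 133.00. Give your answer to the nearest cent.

4.02

Risk-neutral probability p = (e^0.07 − 0.9)/(1.35 − 0.9) = 0.1725/0.4500 = 0.3834
Terminal stock prices: S_u = 189, S_d = 126
Terminal payoffs (K − S): max(-56, 0) = 0, max(7, 0) = 7
Node 0 (S = 140): V_0 = e^(−0.07)·[0.3834·0.0000 + 0.6166·7.0000] = 4.0247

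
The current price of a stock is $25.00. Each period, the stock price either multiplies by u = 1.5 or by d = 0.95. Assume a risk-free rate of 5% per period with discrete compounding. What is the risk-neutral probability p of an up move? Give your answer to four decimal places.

p = 0.1818

Risk-neutral probability p = (1 + 0.05 − 0.95)/(1.5 − 0.95) = 0.1000/0.5500 = 0.1818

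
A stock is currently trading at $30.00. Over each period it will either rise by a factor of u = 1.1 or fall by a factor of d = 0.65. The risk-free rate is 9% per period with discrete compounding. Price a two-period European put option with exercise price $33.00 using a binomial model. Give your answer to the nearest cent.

Risk-neutral probability p = (1 + 0.09 − 0.65)/(1.1 − 0.65) = 0.4400/0.4500 = 0.9778
Terminal stock prices: S_uu = 36.3, S_ud = 21.45, S_dd = 12.68
Terminal payoffs (K − S): max(-3.3, 0) = 0, max(11.55, 0) = 11.55, max(20.32, 0) = 20.32
Node u (S = 33): V_u = 1/1.09·[0.9778·0.0000 + 0.0222·11.5500] = 0.2355
Node d (S = 19.5): V_d = 1/1.09·[0.9778·11.5500 + 0.0222·20.3250] = 10.7752
Node 0 (S = 30): V_0 = 1/1.09·[0.9778·0.2355 + 0.0222·10.7752] = 0.4309

$0.43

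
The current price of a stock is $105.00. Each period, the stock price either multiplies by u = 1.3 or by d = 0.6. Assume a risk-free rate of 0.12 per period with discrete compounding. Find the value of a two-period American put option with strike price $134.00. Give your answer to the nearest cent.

Risk-neutral probability p = (1 + 0.12 − 0.6)/(1.3 − 0.6) = 0.5200/0.7000 = 0.7429
Terminal stock prices: S_uu = 177.5, S_ud = 81.9, S_dd = 37.8
Terminal payoffs (K − S): max(-43.45, 0) = 0, max(52.1, 0) = 52.1, max(96.2, 0) = 96.2
Node u (S = 136.5): continuation = 1/1.12·[0.7429·0.0000 + 0.2571·52.1000] = 11.9617; exercise value = 0.0000 ≤ continuation, so V_u = 11.9617
Node d (S = 63): continuation = 1/1.12·[0.7429·52.1000 + 0.2571·96.2000] = 56.6429; exercise value = 71.0000 > continuation, so V_d = 71.0000 (exercise)
Node 0 (S = 105): continuation = 1/1.12·[0.7429·11.9617 + 0.2571·71.0000] = 24.2348; exercise value = 29.0000 > continuation, so V_0 = 29.0000 (exercise)

$29.00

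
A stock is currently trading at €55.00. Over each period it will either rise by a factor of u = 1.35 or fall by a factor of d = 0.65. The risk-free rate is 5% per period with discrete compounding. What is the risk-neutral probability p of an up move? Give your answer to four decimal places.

p = 0.5714

Risk-neutral probability p = (1 + 0.05 − 0.65)/(1.35 − 0.65) = 0.4000/0.7000 = 0.5714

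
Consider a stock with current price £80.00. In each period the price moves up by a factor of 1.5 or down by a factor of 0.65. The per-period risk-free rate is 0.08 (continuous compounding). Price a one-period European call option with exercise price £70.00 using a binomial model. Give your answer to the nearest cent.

Risk-neutral probability p = (e^0.08 − 0.65)/(1.5 − 0.65) = 0.4333/0.8500 = 0.5097
Terminal stock prices: S_u = 120, S_d = 52
Terminal payoffs (S − K): max(50, 0) = 50, max(-18, 0) = 0
Node 0 (S = 80): V_0 = e^(−0.08)·[0.5097·50.0000 + 0.4903·0.0000] = 23.5279

£23.53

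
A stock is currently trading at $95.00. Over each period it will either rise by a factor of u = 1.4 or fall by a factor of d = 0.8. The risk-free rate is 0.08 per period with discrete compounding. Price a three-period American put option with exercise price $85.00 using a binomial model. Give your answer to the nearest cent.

Risk-neutral probability p = (1 + 0.08 − 0.8)/(1.4 − 0.8) = 0.2800/0.6000 = 0.4667
Terminal stock prices: S_uuu = 260.7, S_uud = 149, S_udd = 85.12, S_ddd = 48.64
Terminal payoffs (K − S): max(-175.7, 0) = 0, max(-63.96, 0) = 0, max(-0.12, 0) = 0, max(36.36, 0) = 36.36
Node uu (S = 186.2): continuation = 1/1.08·[0.4667·0.0000 + 0.5333·0.0000] = 0.0000; exercise value = 0.0000 ≤ continuation, so V_uu = 0.0000
Node ud (S = 106.4): continuation = 1/1.08·[0.4667·0.0000 + 0.5333·0.0000] = 0.0000; exercise value = 0.0000 ≤ continuation, so V_ud = 0.0000
Node dd (S = 60.8): continuation = 1/1.08·[0.4667·0.0000 + 0.5333·36.3600] = 17.9556; exercise value = 24.2000 > continuation, so V_dd = 24.2000 (exercise)
Node u (S = 133): continuation = 1/1.08·[0.4667·0.0000 + 0.5333·0.0000] = 0.0000; exercise value = 0.0000 ≤ continuation, so V_u = 0.0000
Node d (S = 76): continuation = 1/1.08·[0.4667·0.0000 + 0.5333·24.2000] = 11.9506; exercise value = 9.0000 ≤ continuation, so V_d = 11.9506
Node 0 (S = 95): continuation = 1/1.08·[0.4667·0.0000 + 0.5333·11.9506] = 5.9015; exercise value = 0.0000 ≤ continuation, so V_0 = 5.9015

$5.90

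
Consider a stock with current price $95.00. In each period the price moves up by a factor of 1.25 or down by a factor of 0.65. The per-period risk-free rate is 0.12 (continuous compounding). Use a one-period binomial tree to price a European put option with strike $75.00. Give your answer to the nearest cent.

Risk-neutral probability p = (e^0.12 − 0.65)/(1.25 − 0.65) = 0.4775/0.6000 = 0.7958
Terminal stock prices: S_u = 118.8, S_d = 61.75
Terminal payoffs (K − S): max(-43.75, 0) = 0, max(13.25, 0) = 13.25
Node 0 (S = 95): V_0 = e^(−0.12)·[0.7958·0.0000 + 0.2042·13.2500] = 2.3994

$2.40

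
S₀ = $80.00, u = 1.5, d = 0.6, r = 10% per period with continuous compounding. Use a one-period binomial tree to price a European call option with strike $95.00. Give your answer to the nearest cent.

$12.70

Risk-neutral probability p = (e^0.1 − 0.6)/(1.5 − 0.6) = 0.5052/0.9000 = 0.5613
Terminal stock prices: S_u = 120, S_d = 48
Terminal payoffs (S − K): max(25, 0) = 25, max(-47, 0) = 0
Node 0 (S = 80): V_0 = e^(−0.1)·[0.5613·25.0000 + 0.4387·0.0000] = 12.6972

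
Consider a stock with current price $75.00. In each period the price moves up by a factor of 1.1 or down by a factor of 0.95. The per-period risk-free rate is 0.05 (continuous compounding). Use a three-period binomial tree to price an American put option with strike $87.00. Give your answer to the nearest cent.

Risk-neutral probability p = (e^0.05 − 0.95)/(1.1 − 0.95) = 0.1013/0.1500 = 0.6751
Terminal stock prices: S_uuu = 99.83, S_uud = 86.21, S_udd = 74.46, S_ddd = 64.3
Terminal payoffs (K − S): max(-12.83, 0) = 0, max(0.7875, 0) = 0.7875, max(12.54, 0) = 12.54, max(22.7, 0) = 22.7
Node uu (S = 90.75): continuation = e^(−0.05)·[0.6751·0.0000 + 0.3249·0.7875] = 0.2433; exercise value = 0.0000 ≤ continuation, so V_uu = 0.2433
Node ud (S = 78.38): continuation = e^(−0.05)·[0.6751·0.7875 + 0.3249·12.5438] = 4.3820; exercise value = 8.6250 > continuation, so V_ud = 8.6250 (exercise)
Node dd (S = 67.69): continuation = e^(−0.05)·[0.6751·12.5438 + 0.3249·22.6969] = 15.0695; exercise value = 19.3125 > continuation, so V_dd = 19.3125 (exercise)
Node u (S = 82.5): continuation = e^(−0.05)·[0.6751·0.2433 + 0.3249·8.6250] = 2.8215; exercise value = 4.5000 > continuation, so V_u = 4.5000 (exercise)
Node d (S = 71.25): continuation = e^(−0.05)·[0.6751·8.6250 + 0.3249·19.3125] = 11.5070; exercise value = 15.7500 > continuation, so V_d = 15.7500 (exercise)
Node 0 (S = 75): continuation = e^(−0.05)·[0.6751·4.5000 + 0.3249·15.7500] = 7.7570; exercise value = 12.0000 > continuation, so V_0 = 12.0000 (exercise)

$12.00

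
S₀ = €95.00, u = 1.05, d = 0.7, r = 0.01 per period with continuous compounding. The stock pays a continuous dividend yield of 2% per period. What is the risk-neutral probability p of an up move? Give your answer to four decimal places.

p = 0.8287

Per-period risk-free factor R = e^0.01 = 1.0101; dividend-adjusted growth = e^(0.01−0.02) = 0.9900.
Risk-neutral probability p = (0.9900 − 0.7)/(1.05 − 0.7) = 0.2900/0.3500 = 0.8287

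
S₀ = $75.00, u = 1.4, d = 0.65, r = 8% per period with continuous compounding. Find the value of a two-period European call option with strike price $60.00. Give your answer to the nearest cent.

Risk-neutral probability p = (e^0.08 − 0.65)/(1.4 − 0.65) = 0.4333/0.7500 = 0.5777
Terminal stock prices: S_uu = 147, S_ud = 68.25, S_dd = 31.69
Terminal payoffs (S − K): max(87, 0) = 87, max(8.25, 0) = 8.25, max(-28.31, 0) = 0
Node u (S = 105): V_u = e^(−0.08)·[0.5777·87.0000 + 0.4223·8.2500] = 49.6130
Node d (S = 48.75): V_d = e^(−0.08)·[0.5777·8.2500 + 0.4223·0.0000] = 4.3997
Node 0 (S = 75): V_0 = e^(−0.08)·[0.5777·49.6130 + 0.4223·4.3997] = 28.1737

$28.17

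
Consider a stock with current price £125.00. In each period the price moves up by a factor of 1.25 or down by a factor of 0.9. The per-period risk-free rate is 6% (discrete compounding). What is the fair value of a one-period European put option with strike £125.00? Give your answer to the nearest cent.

£6.40

Risk-neutral probability p = (1 + 0.06 − 0.9)/(1.25 − 0.9) = 0.1600/0.3500 = 0.4571
Terminal stock prices: S_u = 156.2, S_d = 112.5
Terminal payoffs (K − S): max(-31.25, 0) = 0, max(12.5, 0) = 12.5
Node 0 (S = 125): V_0 = 1/1.06·[0.4571·0.0000 + 0.5429·12.5000] = 6.4016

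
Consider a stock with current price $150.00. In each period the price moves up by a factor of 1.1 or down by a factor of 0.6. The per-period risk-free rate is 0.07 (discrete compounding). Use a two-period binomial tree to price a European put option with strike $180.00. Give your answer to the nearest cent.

Risk-neutral probability p = (1 + 0.07 − 0.6)/(1.1 − 0.6) = 0.4700/0.5000 = 0.9400
Terminal stock prices: S_uu = 181.5, S_ud = 99, S_dd = 54
Terminal payoffs (K − S): max(-1.5, 0) = 0, max(81, 0) = 81, max(126, 0) = 126
Node u (S = 165): V_u = 1/1.07·[0.9400·0.0000 + 0.0600·81.0000] = 4.5421
Node d (S = 90): V_d = 1/1.07·[0.9400·81.0000 + 0.0600·126.0000] = 78.2243
Node 0 (S = 150): V_0 = 1/1.07·[0.9400·4.5421 + 0.0600·78.2243] = 8.3766

$8.38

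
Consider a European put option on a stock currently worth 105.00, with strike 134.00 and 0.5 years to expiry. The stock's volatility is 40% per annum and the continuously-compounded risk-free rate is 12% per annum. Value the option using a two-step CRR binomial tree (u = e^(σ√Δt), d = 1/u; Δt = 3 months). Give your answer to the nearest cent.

CRR parameters: u = e^(σ√Δt) = e^(0.4·√0.25) = 1.2214, d = 1/u = 0.8187
Per-period rate: rΔt = 0.12·0.25 = 0.03, so R = e^0.03 = 1.0305
Risk-neutral probability p = (e^0.03 − 0.8187)/(1.2214 − 0.8187) = 0.2117/0.4027 = 0.5258
Terminal stock prices: S_uu = 156.6, S_ud = 105, S_dd = 70.38
Terminal payoffs (K − S): max(-22.64, 0) = 0, max(29, 0) = 29, max(63.62, 0) = 63.62
Node u (S = 128.2): V_u = e^(−0.03)·[0.5258·0.0000 + 0.4742·29.0000] = 13.3455
Node d (S = 85.97): V_d = e^(−0.03)·[0.5258·29.0000 + 0.4742·63.6164] = 44.0730
Node 0 (S = 105): V_0 = e^(−0.03)·[0.5258·13.3455 + 0.4742·44.0730] = 27.0915

27.09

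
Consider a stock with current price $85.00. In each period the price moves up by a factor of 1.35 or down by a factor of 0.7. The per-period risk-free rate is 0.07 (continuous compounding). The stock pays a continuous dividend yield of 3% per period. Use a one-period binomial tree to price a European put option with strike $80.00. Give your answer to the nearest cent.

Per-period risk-free factor R = e^0.07 = 1.0725; dividend-adjusted growth = e^(0.07−0.03) = 1.0408.
Risk-neutral probability p = (1.0408 − 0.7)/(1.35 − 0.7) = 0.3408/0.6500 = 0.5243
Terminal stock prices: S_u = 114.8, S_d = 59.5
Terminal payoffs (K − S): max(-34.75, 0) = 0, max(20.5, 0) = 20.5
Node 0 (S = 85): V_0 = e^(−0.07)·[0.5243·0.0000 + 0.4757·20.5000] = 9.0921

$9.09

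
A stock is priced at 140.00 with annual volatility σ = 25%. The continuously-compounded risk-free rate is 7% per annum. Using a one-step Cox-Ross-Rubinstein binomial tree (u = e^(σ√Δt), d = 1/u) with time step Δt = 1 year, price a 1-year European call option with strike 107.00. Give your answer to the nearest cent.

40.23

CRR parameters: u = e^(σ√Δt) = e^(0.25·√1) = 1.2840, d = 1/u = 0.7788
Per-period rate: rΔt = 0.07·1 = 0.07, so R = e^0.07 = 1.0725
Risk-neutral probability p = (e^0.07 − 0.7788)/(1.2840 − 0.7788) = 0.2937/0.5052 = 0.5813
Terminal stock prices: S_u = 179.8, S_d = 109
Terminal payoffs (S − K): max(72.76, 0) = 72.76, max(2.032, 0) = 2.032
Node 0 (S = 140): V_0 = e^(−0.07)·[0.5813·72.7636 + 0.4187·2.0321] = 40.2339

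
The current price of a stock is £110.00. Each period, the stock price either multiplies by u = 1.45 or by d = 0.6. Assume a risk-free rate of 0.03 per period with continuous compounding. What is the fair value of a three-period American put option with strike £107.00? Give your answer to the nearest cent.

Risk-neutral probability p = (e^0.03 − 0.6)/(1.45 − 0.6) = 0.4305/0.8500 = 0.5064
Terminal stock prices: S_uuu = 335.3, S_uud = 138.8, S_udd = 57.42, S_ddd = 23.76
Terminal payoffs (K − S): max(-228.3, 0) = 0, max(-31.76, 0) = 0, max(49.58, 0) = 49.58, max(83.24, 0) = 83.24
Node uu (S = 231.3): continuation = e^(−0.03)·[0.5064·0.0000 + 0.4936·0.0000] = 0.0000; exercise value = 0.0000 ≤ continuation, so V_uu = 0.0000
Node ud (S = 95.7): continuation = e^(−0.03)·[0.5064·0.0000 + 0.4936·49.5800] = 23.7486; exercise value = 11.3000 ≤ continuation, so V_ud = 23.7486
Node dd (S = 39.6): continuation = e^(−0.03)·[0.5064·49.5800 + 0.4936·83.2400] = 64.2377; exercise value = 67.4000 > continuation, so V_dd = 67.4000 (exercise)
Node u (S = 159.5): continuation = e^(−0.03)·[0.5064·0.0000 + 0.4936·23.7486] = 11.3755; exercise value = 0.0000 ≤ continuation, so V_u = 11.3755
Node d (S = 66): continuation = e^(−0.03)·[0.5064·23.7486 + 0.4936·67.4000] = 43.9555; exercise value = 41.0000 ≤ continuation, so V_d = 43.9555
Node 0 (S = 110): continuation = e^(−0.03)·[0.5064·11.3755 + 0.4936·43.9555] = 26.6450; exercise value = 0.0000 ≤ continuation, so V_0 = 26.6450

£26.64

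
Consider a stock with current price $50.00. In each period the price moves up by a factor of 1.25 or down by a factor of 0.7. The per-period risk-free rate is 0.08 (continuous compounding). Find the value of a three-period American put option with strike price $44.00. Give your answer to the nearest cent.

$3.19

Risk-neutral probability p = (e^0.08 − 0.7)/(1.25 − 0.7) = 0.3833/0.5500 = 0.6969
Terminal stock prices: S_uuu = 97.66, S_uud = 54.69, S_udd = 30.62, S_ddd = 17.15
Terminal payoffs (K − S): max(-53.66, 0) = 0, max(-10.69, 0) = 0, max(13.38, 0) = 13.38, max(26.85, 0) = 26.85
Node uu (S = 78.12): continuation = e^(−0.08)·[0.6969·0.0000 + 0.3031·0.0000] = 0.0000; exercise value = 0.0000 ≤ continuation, so V_uu = 0.0000
Node ud (S = 43.75): continuation = e^(−0.08)·[0.6969·0.0000 + 0.3031·13.3750] = 3.7425; exercise value = 0.2500 ≤ continuation, so V_ud = 3.7425
Node dd (S = 24.5): continuation = e^(−0.08)·[0.6969·13.3750 + 0.3031·26.8500] = 16.1171; exercise value = 19.5000 > continuation, so V_dd = 19.5000 (exercise)
Node u (S = 62.5): continuation = e^(−0.08)·[0.6969·0.0000 + 0.3031·3.7425] = 1.0472; exercise value = 0.0000 ≤ continuation, so V_u = 1.0472
Node d (S = 35): continuation = e^(−0.08)·[0.6969·3.7425 + 0.3031·19.5000] = 7.8638; exercise value = 9.0000 > continuation, so V_d = 9.0000 (exercise)
Node 0 (S = 50): continuation = e^(−0.08)·[0.6969·1.0472 + 0.3031·9.0000] = 3.1919; exercise value = 0.0000 ≤ continuation, so V_0 = 3.1919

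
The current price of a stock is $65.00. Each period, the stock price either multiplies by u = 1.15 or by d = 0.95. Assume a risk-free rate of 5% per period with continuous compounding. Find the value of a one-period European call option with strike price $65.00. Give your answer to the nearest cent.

$4.70

Risk-neutral probability p = (e^0.05 − 0.95)/(1.15 − 0.95) = 0.1013/0.2000 = 0.5064
Terminal stock prices: S_u = 74.75, S_d = 61.75
Terminal payoffs (S − K): max(9.75, 0) = 9.75, max(-3.25, 0) = 0
Node 0 (S = 65): V_0 = e^(−0.05)·[0.5064·9.7500 + 0.4936·0.0000] = 4.6962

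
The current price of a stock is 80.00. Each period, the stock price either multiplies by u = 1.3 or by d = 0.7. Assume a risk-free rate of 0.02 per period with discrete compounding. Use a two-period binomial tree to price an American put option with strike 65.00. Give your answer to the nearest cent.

Risk-neutral probability p = (1 + 0.02 − 0.7)/(1.3 − 0.7) = 0.3200/0.6000 = 0.5333
Terminal stock prices: S_uu = 135.2, S_ud = 72.8, S_dd = 39.2
Terminal payoffs (K − S): max(-70.2, 0) = 0, max(-7.8, 0) = 0, max(25.8, 0) = 25.8
Node u (S = 104): continuation = 1/1.02·[0.5333·0.0000 + 0.4667·0.0000] = 0.0000; exercise value = 0.0000 ≤ continuation, so V_u = 0.0000
Node d (S = 56): continuation = 1/1.02·[0.5333·0.0000 + 0.4667·25.8000] = 11.8039; exercise value = 9.0000 ≤ continuation, so V_d = 11.8039
Node 0 (S = 80): continuation = 1/1.02·[0.5333·0.0000 + 0.4667·11.8039] = 5.4005; exercise value = 0.0000 ≤ continuation, so V_0 = 5.4005

5.40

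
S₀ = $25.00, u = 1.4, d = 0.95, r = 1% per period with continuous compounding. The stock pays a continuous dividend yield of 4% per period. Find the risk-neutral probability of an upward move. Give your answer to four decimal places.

p = 0.0454

Per-period risk-free factor R = e^0.01 = 1.0101; dividend-adjusted growth = e^(0.01−0.04) = 0.9704.
Risk-neutral probability p = (0.9704 − 0.95)/(1.4 − 0.95) = 0.0204/0.4500 = 0.0454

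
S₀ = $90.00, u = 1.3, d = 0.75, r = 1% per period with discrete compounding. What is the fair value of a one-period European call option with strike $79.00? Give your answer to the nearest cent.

Risk-neutral probability p = (1 + 0.01 − 0.75)/(1.3 − 0.75) = 0.2600/0.5500 = 0.4727
Terminal stock prices: S_u = 117, S_d = 67.5
Terminal payoffs (S − K): max(38, 0) = 38, max(-11.5, 0) = 0
Node 0 (S = 90): V_0 = 1/1.01·[0.4727·38.0000 + 0.5273·0.0000] = 17.7858

$17.79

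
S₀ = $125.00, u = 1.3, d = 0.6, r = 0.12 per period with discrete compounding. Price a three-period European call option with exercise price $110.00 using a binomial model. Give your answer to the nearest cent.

Risk-neutral probability p = (1 + 0.12 − 0.6)/(1.3 − 0.6) = 0.5200/0.7000 = 0.7429
Terminal stock prices: S_uuu = 274.6, S_uud = 126.8, S_udd = 58.5, S_ddd = 27
Terminal payoffs (S − K): max(164.6, 0) = 164.6, max(16.75, 0) = 16.75, max(-51.5, 0) = 0, max(-83, 0) = 0
Node uu (S = 211.3): V_uu = 1/1.12·[0.7429·164.6250 + 0.2571·16.7500] = 113.0357
Node ud (S = 97.5): V_ud = 1/1.12·[0.7429·16.7500 + 0.2571·0.0000] = 11.1097
Node dd (S = 45): V_dd = 1/1.12·[0.7429·0.0000 + 0.2571·0.0000] = 0.0000
Node u (S = 162.5): V_u = 1/1.12·[0.7429·113.0357 + 0.2571·11.1097] = 77.5234
Node d (S = 75): V_d = 1/1.12·[0.7429·11.1097 + 0.2571·0.0000] = 7.3687
Node 0 (S = 125): V_0 = 1/1.12·[0.7429·77.5234 + 0.2571·7.3687] = 53.1103

$53.11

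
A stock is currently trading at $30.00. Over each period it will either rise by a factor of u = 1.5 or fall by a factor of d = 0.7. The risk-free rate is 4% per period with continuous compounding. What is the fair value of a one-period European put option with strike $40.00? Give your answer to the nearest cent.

Risk-neutral probability p = (e^0.04 − 0.7)/(1.5 − 0.7) = 0.3408/0.8000 = 0.4260
Terminal stock prices: S_u = 45, S_d = 21
Terminal payoffs (K − S): max(-5, 0) = 0, max(19, 0) = 19
Node 0 (S = 30): V_0 = e^(−0.04)·[0.4260·0.0000 + 0.5740·19.0000] = 10.4781

$10.48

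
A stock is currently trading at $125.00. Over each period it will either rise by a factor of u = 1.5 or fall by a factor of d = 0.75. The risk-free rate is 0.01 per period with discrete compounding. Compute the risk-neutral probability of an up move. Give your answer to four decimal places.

Risk-neutral probability p = (1 + 0.01 − 0.75)/(1.5 − 0.75) = 0.2600/0.7500 = 0.3467

p = 0.3467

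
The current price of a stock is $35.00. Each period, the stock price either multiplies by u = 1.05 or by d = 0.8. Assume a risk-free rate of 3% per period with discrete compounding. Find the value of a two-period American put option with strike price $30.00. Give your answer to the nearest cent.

Risk-neutral probability p = (1 + 0.03 − 0.8)/(1.05 − 0.8) = 0.2300/0.2500 = 0.9200
Terminal stock prices: S_uu = 38.59, S_ud = 29.4, S_dd = 22.4
Terminal payoffs (K − S): max(-8.587, 0) = 0, max(0.6, 0) = 0.6, max(7.6, 0) = 7.6
Node u (S = 36.75): continuation = 1/1.03·[0.9200·0.0000 + 0.0800·0.6000] = 0.0466; exercise value = 0.0000 ≤ continuation, so V_u = 0.0466
Node d (S = 28): continuation = 1/1.03·[0.9200·0.6000 + 0.0800·7.6000] = 1.1262; exercise value = 2.0000 > continuation, so V_d = 2.0000 (exercise)
Node 0 (S = 35): continuation = 1/1.03·[0.9200·0.0466 + 0.0800·2.0000] = 0.1970; exercise value = 0.0000 ≤ continuation, so V_0 = 0.1970

$0.20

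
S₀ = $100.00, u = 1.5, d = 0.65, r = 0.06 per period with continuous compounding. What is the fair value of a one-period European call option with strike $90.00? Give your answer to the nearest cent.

Risk-neutral probability p = (e^0.06 − 0.65)/(1.5 − 0.65) = 0.4118/0.8500 = 0.4845
Terminal stock prices: S_u = 150, S_d = 65
Terminal payoffs (S − K): max(60, 0) = 60, max(-25, 0) = 0
Node 0 (S = 100): V_0 = e^(−0.06)·[0.4845·60.0000 + 0.5155·0.0000] = 27.3779

$27.38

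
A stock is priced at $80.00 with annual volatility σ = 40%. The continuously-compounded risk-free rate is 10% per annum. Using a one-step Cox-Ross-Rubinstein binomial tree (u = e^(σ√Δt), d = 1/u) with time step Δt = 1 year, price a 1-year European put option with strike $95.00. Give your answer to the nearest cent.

CRR parameters: u = e^(σ√Δt) = e^(0.4·√1) = 1.4918, d = 1/u = 0.6703
Per-period rate: rΔt = 0.1·1 = 0.1, so R = e^0.1 = 1.1052
Risk-neutral probability p = (e^0.1 − 0.6703)/(1.4918 − 0.6703) = 0.4349/0.8215 = 0.5293
Terminal stock prices: S_u = 119.3, S_d = 53.63
Terminal payoffs (K − S): max(-24.35, 0) = 0, max(41.37, 0) = 41.37
Node 0 (S = 80): V_0 = e^(−0.1)·[0.5293·0.0000 + 0.4707·41.3744] = 17.6203

$17.62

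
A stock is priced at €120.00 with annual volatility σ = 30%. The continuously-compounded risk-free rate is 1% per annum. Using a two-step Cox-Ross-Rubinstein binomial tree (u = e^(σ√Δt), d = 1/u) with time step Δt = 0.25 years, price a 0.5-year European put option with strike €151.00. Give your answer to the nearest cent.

CRR parameters: u = e^(σ√Δt) = e^(0.3·√0.25) = 1.1618, d = 1/u = 0.8607
Per-period rate: rΔt = 0.01·0.25 = 0.0025, so R = e^0.0025 = 1.0025
Risk-neutral probability p = (e^0.0025 − 0.8607)/(1.1618 − 0.8607) = 0.1418/0.3011 = 0.4709
Terminal stock prices: S_uu = 162, S_ud = 120, S_dd = 88.9
Terminal payoffs (K − S): max(-10.98, 0) = 0, max(31, 0) = 31, max(62.1, 0) = 62.1
Node u (S = 139.4): V_u = e^(−0.0025)·[0.4709·0.0000 + 0.5291·31.0000] = 16.3617
Node d (S = 103.3): V_d = e^(−0.0025)·[0.4709·31.0000 + 0.5291·62.1018] = 47.3380
Node 0 (S = 120): V_0 = e^(−0.0025)·[0.4709·16.3617 + 0.5291·47.3380] = 32.6700

€32.67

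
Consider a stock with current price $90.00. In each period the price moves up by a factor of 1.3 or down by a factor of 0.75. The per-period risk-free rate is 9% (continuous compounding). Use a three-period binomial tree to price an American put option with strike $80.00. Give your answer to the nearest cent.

Risk-neutral probability p = (e^0.09 − 0.75)/(1.3 − 0.75) = 0.3442/0.5500 = 0.6258
Terminal stock prices: S_uuu = 197.7, S_uud = 114.1, S_udd = 65.81, S_ddd = 37.97
Terminal payoffs (K − S): max(-117.7, 0) = 0, max(-34.08, 0) = 0, max(14.19, 0) = 14.19, max(42.03, 0) = 42.03
Node uu (S = 152.1): continuation = e^(−0.09)·[0.6258·0.0000 + 0.3742·0.0000] = 0.0000; exercise value = 0.0000 ≤ continuation, so V_uu = 0.0000
Node ud (S = 87.75): continuation = e^(−0.09)·[0.6258·0.0000 + 0.3742·14.1875] = 4.8524; exercise value = 0.0000 ≤ continuation, so V_ud = 4.8524
Node dd (S = 50.62): continuation = e^(−0.09)·[0.6258·14.1875 + 0.3742·42.0312] = 22.4895; exercise value = 29.3750 > continuation, so V_dd = 29.3750 (exercise)
Node u (S = 117): continuation = e^(−0.09)·[0.6258·0.0000 + 0.3742·4.8524] = 1.6596; exercise value = 0.0000 ≤ continuation, so V_u = 1.6596
Node d (S = 67.5): continuation = e^(−0.09)·[0.6258·4.8524 + 0.3742·29.3750] = 12.8220; exercise value = 12.5000 ≤ continuation, so V_d = 12.8220
Node 0 (S = 90): continuation = e^(−0.09)·[0.6258·1.6596 + 0.3742·12.8220] = 5.3345; exercise value = 0.0000 ≤ continuation, so V_0 = 5.3345

$5.33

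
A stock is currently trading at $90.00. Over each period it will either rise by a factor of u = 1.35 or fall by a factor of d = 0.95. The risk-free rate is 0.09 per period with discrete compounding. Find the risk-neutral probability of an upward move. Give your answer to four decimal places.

p = 0.3500

Risk-neutral probability p = (1 + 0.09 − 0.95)/(1.35 − 0.95) = 0.1400/0.4000 = 0.3500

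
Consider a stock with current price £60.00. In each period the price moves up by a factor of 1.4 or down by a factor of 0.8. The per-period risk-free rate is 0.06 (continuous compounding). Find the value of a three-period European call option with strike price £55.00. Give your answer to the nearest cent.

£18.12

Risk-neutral probability p = (e^0.06 − 0.8)/(1.4 − 0.8) = 0.2618/0.6000 = 0.4364
Terminal stock prices: S_uuu = 164.6, S_uud = 94.08, S_udd = 53.76, S_ddd = 30.72
Terminal payoffs (S − K): max(109.6, 0) = 109.6, max(39.08, 0) = 39.08, max(-1.24, 0) = 0, max(-24.28, 0) = 0
Node uu (S = 117.6): V_uu = e^(−0.06)·[0.4364·109.6400 + 0.5636·39.0800] = 65.8030
Node ud (S = 67.2): V_ud = e^(−0.06)·[0.4364·39.0800 + 0.5636·0.0000] = 16.0611
Node dd (S = 38.4): V_dd = e^(−0.06)·[0.4364·0.0000 + 0.5636·0.0000] = 0.0000
Node u (S = 84): V_u = e^(−0.06)·[0.4364·65.8030 + 0.5636·16.0611] = 35.5687
Node d (S = 48): V_d = e^(−0.06)·[0.4364·16.0611 + 0.5636·0.0000] = 6.6008
Node 0 (S = 60): V_0 = e^(−0.06)·[0.4364·35.5687 + 0.5636·6.6008] = 18.1217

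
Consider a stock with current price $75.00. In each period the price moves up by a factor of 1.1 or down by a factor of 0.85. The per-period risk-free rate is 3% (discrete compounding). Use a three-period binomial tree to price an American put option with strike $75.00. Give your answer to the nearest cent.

Risk-neutral probability p = (1 + 0.03 − 0.85)/(1.1 − 0.85) = 0.1800/0.2500 = 0.7200
Terminal stock prices: S_uuu = 99.83, S_uud = 77.14, S_udd = 59.61, S_ddd = 46.06
Terminal payoffs (K − S): max(-24.83, 0) = 0, max(-2.138, 0) = 0, max(15.39, 0) = 15.39, max(28.94, 0) = 28.94
Node uu (S = 90.75): continuation = 1/1.03·[0.7200·0.0000 + 0.2800·0.0000] = 0.0000; exercise value = 0.0000 ≤ continuation, so V_uu = 0.0000
Node ud (S = 70.12): continuation = 1/1.03·[0.7200·0.0000 + 0.2800·15.3938] = 4.1847; exercise value = 4.8750 > continuation, so V_ud = 4.8750 (exercise)
Node dd (S = 54.19): continuation = 1/1.03·[0.7200·15.3938 + 0.2800·28.9406] = 18.6280; exercise value = 20.8125 > continuation, so V_dd = 20.8125 (exercise)
Node u (S = 82.5): continuation = 1/1.03·[0.7200·0.0000 + 0.2800·4.8750] = 1.3252; exercise value = 0.0000 ≤ continuation, so V_u = 1.3252
Node d (S = 63.75): continuation = 1/1.03·[0.7200·4.8750 + 0.2800·20.8125] = 9.0655; exercise value = 11.2500 > continuation, so V_d = 11.2500 (exercise)
Node 0 (S = 75): continuation = 1/1.03·[0.7200·1.3252 + 0.2800·11.2500] = 3.9846; exercise value = 0.0000 ≤ continuation, so V_0 = 3.9846

$3.98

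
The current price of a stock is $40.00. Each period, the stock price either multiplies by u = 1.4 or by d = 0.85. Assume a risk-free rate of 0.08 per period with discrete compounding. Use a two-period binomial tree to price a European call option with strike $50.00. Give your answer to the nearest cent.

$4.26

Risk-neutral probability p = (1 + 0.08 − 0.85)/(1.4 − 0.85) = 0.2300/0.5500 = 0.4182
Terminal stock prices: S_uu = 78.4, S_ud = 47.6, S_dd = 28.9
Terminal payoffs (S − K): max(28.4, 0) = 28.4, max(-2.4, 0) = 0, max(-21.1, 0) = 0
Node u (S = 56): V_u = 1/1.08·[0.4182·28.4000 + 0.5818·0.0000] = 10.9966
Node d (S = 34): V_d = 1/1.08·[0.4182·0.0000 + 0.5818·0.0000] = 0.0000
Node 0 (S = 40): V_0 = 1/1.08·[0.4182·10.9966 + 0.5818·0.0000] = 4.2580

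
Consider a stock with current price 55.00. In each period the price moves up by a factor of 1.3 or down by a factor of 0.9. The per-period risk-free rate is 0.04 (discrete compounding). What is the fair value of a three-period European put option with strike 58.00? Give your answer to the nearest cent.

4.40

Risk-neutral probability p = (1 + 0.04 − 0.9)/(1.3 − 0.9) = 0.1400/0.4000 = 0.3500
Terminal stock prices: S_uuu = 120.8, S_uud = 83.66, S_udd = 57.92, S_ddd = 40.1
Terminal payoffs (K − S): max(-62.84, 0) = 0, max(-25.66, 0) = 0, max(0.085, 0) = 0.085, max(17.9, 0) = 17.9
Node uu (S = 92.95): V_uu = 1/1.04·[0.3500·0.0000 + 0.6500·0.0000] = 0.0000
Node ud (S = 64.35): V_ud = 1/1.04·[0.3500·0.0000 + 0.6500·0.0850] = 0.0531
Node dd (S = 44.55): V_dd = 1/1.04·[0.3500·0.0850 + 0.6500·17.9050] = 11.2192
Node u (S = 71.5): V_u = 1/1.04·[0.3500·0.0000 + 0.6500·0.0531] = 0.0332
Node d (S = 49.5): V_d = 1/1.04·[0.3500·0.0531 + 0.6500·11.2192] = 7.0299
Node 0 (S = 55): V_0 = 1/1.04·[0.3500·0.0332 + 0.6500·7.0299] = 4.4049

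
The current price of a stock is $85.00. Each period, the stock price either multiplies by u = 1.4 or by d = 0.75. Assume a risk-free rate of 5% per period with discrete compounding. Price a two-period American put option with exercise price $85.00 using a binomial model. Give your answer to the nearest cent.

$10.90

Risk-neutral probability p = (1 + 0.05 − 0.75)/(1.4 − 0.75) = 0.3000/0.6500 = 0.4615
Terminal stock prices: S_uu = 166.6, S_ud = 89.25, S_dd = 47.81
Terminal payoffs (K − S): max(-81.6, 0) = 0, max(-4.25, 0) = 0, max(37.19, 0) = 37.19
Node u (S = 119): continuation = 1/1.05·[0.4615·0.0000 + 0.5385·0.0000] = 0.0000; exercise value = 0.0000 ≤ continuation, so V_u = 0.0000
Node d (S = 63.75): continuation = 1/1.05·[0.4615·0.0000 + 0.5385·37.1875] = 19.0705; exercise value = 21.2500 > continuation, so V_d = 21.2500 (exercise)
Node 0 (S = 85): continuation = 1/1.05·[0.4615·0.0000 + 0.5385·21.2500] = 10.8974; exercise value = 0.0000 ≤ continuation, so V_0 = 10.8974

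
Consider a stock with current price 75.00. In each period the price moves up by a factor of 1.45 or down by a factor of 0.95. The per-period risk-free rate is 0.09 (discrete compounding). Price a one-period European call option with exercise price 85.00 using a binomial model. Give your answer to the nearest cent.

6.10

Risk-neutral probability p = (1 + 0.09 − 0.95)/(1.45 − 0.95) = 0.1400/0.5000 = 0.2800
Terminal stock prices: S_u = 108.8, S_d = 71.25
Terminal payoffs (S − K): max(23.75, 0) = 23.75, max(-13.75, 0) = 0
Node 0 (S = 75): V_0 = 1/1.09·[0.2800·23.7500 + 0.7200·0.0000] = 6.1009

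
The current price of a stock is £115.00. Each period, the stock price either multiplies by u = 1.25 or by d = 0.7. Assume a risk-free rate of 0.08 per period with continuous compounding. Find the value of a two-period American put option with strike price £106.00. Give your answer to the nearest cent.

£8.10

Risk-neutral probability p = (e^0.08 − 0.7)/(1.25 − 0.7) = 0.3833/0.5500 = 0.6969
Terminal stock prices: S_uu = 179.7, S_ud = 100.6, S_dd = 56.35
Terminal payoffs (K − S): max(-73.69, 0) = 0, max(5.375, 0) = 5.375, max(49.65, 0) = 49.65
Node u (S = 143.8): continuation = e^(−0.08)·[0.6969·0.0000 + 0.3031·5.3750] = 1.5040; exercise value = 0.0000 ≤ continuation, so V_u = 1.5040
Node d (S = 80.5): continuation = e^(−0.08)·[0.6969·5.3750 + 0.3031·49.6500] = 17.3503; exercise value = 25.5000 > continuation, so V_d = 25.5000 (exercise)
Node 0 (S = 115): continuation = e^(−0.08)·[0.6969·1.5040 + 0.3031·25.5000] = 8.1027; exercise value = 0.0000 ≤ continuation, so V_0 = 8.1027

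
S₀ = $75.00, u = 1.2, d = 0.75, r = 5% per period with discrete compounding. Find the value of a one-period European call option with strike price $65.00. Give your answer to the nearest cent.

$15.87

Risk-neutral probability p = (1 + 0.05 − 0.75)/(1.2 − 0.75) = 0.3000/0.4500 = 0.6667
Terminal stock prices: S_u = 90, S_d = 56.25
Terminal payoffs (S − K): max(25, 0) = 25, max(-8.75, 0) = 0
Node 0 (S = 75): V_0 = 1/1.05·[0.6667·25.0000 + 0.3333·0.0000] = 15.8730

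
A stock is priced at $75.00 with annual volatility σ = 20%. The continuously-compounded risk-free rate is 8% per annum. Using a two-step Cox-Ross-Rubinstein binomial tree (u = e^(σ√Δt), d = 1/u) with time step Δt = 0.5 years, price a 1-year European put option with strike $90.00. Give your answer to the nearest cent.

CRR parameters: u = e^(σ√Δt) = e^(0.2·√0.5) = 1.1519, d = 1/u = 0.8681
Per-period rate: rΔt = 0.08·0.5 = 0.04, so R = e^0.04 = 1.0408
Risk-neutral probability p = (e^0.04 − 0.8681)/(1.1519 − 0.8681) = 0.1727/0.2838 = 0.6085
Terminal stock prices: S_uu = 99.52, S_ud = 75, S_dd = 56.52
Terminal payoffs (K − S): max(-9.517, 0) = 0, max(15, 0) = 15, max(33.48, 0) = 33.48
Node u (S = 86.39): V_u = e^(−0.04)·[0.6085·0.0000 + 0.3915·15.0000] = 5.6421
Node d (S = 65.11): V_d = e^(−0.04)·[0.6085·15.0000 + 0.3915·33.4771] = 21.3618
Node 0 (S = 75): V_0 = e^(−0.04)·[0.6085·5.6421 + 0.3915·21.3618] = 11.3336

$11.33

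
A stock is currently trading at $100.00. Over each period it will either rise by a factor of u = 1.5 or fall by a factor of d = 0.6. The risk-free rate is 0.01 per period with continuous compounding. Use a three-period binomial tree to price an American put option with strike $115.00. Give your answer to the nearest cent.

$38.93

Risk-neutral probability p = (e^0.01 − 0.6)/(1.5 − 0.6) = 0.4101/0.9000 = 0.4556
Terminal stock prices: S_uuu = 337.5, S_uud = 135, S_udd = 54, S_ddd = 21.6
Terminal payoffs (K − S): max(-222.5, 0) = 0, max(-20, 0) = 0, max(61, 0) = 61, max(93.4, 0) = 93.4
Node uu (S = 225): continuation = e^(−0.01)·[0.4556·0.0000 + 0.5444·0.0000] = 0.0000; exercise value = 0.0000 ≤ continuation, so V_uu = 0.0000
Node ud (S = 90): continuation = e^(−0.01)·[0.4556·0.0000 + 0.5444·61.0000] = 32.8773; exercise value = 25.0000 ≤ continuation, so V_ud = 32.8773
Node dd (S = 36): continuation = e^(−0.01)·[0.4556·61.0000 + 0.5444·93.4000] = 77.8557; exercise value = 79.0000 > continuation, so V_dd = 79.0000 (exercise)
Node u (S = 150): continuation = e^(−0.01)·[0.4556·0.0000 + 0.5444·32.8773] = 17.7199; exercise value = 0.0000 ≤ continuation, so V_u = 17.7199
Node d (S = 60): continuation = e^(−0.01)·[0.4556·32.8773 + 0.5444·79.0000] = 57.4090; exercise value = 55.0000 ≤ continuation, so V_d = 57.4090
Node 0 (S = 100): continuation = e^(−0.01)·[0.4556·17.7199 + 0.5444·57.4090] = 38.9349; exercise value = 15.0000 ≤ continuation, so V_0 = 38.9349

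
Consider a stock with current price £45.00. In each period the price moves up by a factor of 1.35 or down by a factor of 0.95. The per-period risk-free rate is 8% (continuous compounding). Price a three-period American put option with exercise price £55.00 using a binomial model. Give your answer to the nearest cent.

Risk-neutral probability p = (e^0.08 − 0.95)/(1.35 − 0.95) = 0.1333/0.4000 = 0.3332
Terminal stock prices: S_uuu = 110.7, S_uud = 77.91, S_udd = 54.83, S_ddd = 38.58
Terminal payoffs (K − S): max(-55.72, 0) = 0, max(-22.91, 0) = 0, max(0.1731, 0) = 0.1731, max(16.42, 0) = 16.42
Node uu (S = 82.01): continuation = e^(−0.08)·[0.3332·0.0000 + 0.6668·0.0000] = 0.0000; exercise value = 0.0000 ≤ continuation, so V_uu = 0.0000
Node ud (S = 57.71): continuation = e^(−0.08)·[0.3332·0.0000 + 0.6668·0.1731] = 0.1066; exercise value = 0.0000 ≤ continuation, so V_ud = 0.1066
Node dd (S = 40.61): continuation = e^(−0.08)·[0.3332·0.1731 + 0.6668·16.4181] = 10.1589; exercise value = 14.3875 > continuation, so V_dd = 14.3875 (exercise)
Node u (S = 60.75): continuation = e^(−0.08)·[0.3332·0.0000 + 0.6668·0.1066] = 0.0656; exercise value = 0.0000 ≤ continuation, so V_u = 0.0656
Node d (S = 42.75): continuation = e^(−0.08)·[0.3332·0.1066 + 0.6668·14.3875] = 8.8885; exercise value = 12.2500 > continuation, so V_d = 12.2500 (exercise)
Node 0 (S = 45): continuation = e^(−0.08)·[0.3332·0.0656 + 0.6668·12.2500] = 7.5603; exercise value = 10.0000 > continuation, so V_0 = 10.0000 (exercise)

£10.00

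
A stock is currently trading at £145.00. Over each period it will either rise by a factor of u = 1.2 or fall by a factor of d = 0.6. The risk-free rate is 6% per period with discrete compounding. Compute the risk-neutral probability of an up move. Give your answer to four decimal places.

p = 0.7667

Risk-neutral probability p = (1 + 0.06 − 0.6)/(1.2 − 0.6) = 0.4600/0.6000 = 0.7667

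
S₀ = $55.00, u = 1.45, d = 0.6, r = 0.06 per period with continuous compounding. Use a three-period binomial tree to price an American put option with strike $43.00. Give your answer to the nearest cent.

Risk-neutral probability p = (e^0.06 − 0.6)/(1.45 − 0.6) = 0.4618/0.8500 = 0.5433
Terminal stock prices: S_uuu = 167.7, S_uud = 69.38, S_udd = 28.71, S_ddd = 11.88
Terminal payoffs (K − S): max(-124.7, 0) = 0, max(-26.38, 0) = 0, max(14.29, 0) = 14.29, max(31.12, 0) = 31.12
Node uu (S = 115.6): continuation = e^(−0.06)·[0.5433·0.0000 + 0.4567·0.0000] = 0.0000; exercise value = 0.0000 ≤ continuation, so V_uu = 0.0000
Node ud (S = 47.85): continuation = e^(−0.06)·[0.5433·0.0000 + 0.4567·14.2900] = 6.1457; exercise value = 0.0000 ≤ continuation, so V_ud = 6.1457
Node dd (S = 19.8): continuation = e^(−0.06)·[0.5433·14.2900 + 0.4567·31.1200] = 20.6959; exercise value = 23.2000 > continuation, so V_dd = 23.2000 (exercise)
Node u (S = 79.75): continuation = e^(−0.06)·[0.5433·0.0000 + 0.4567·6.1457] = 2.6431; exercise value = 0.0000 ≤ continuation, so V_u = 2.6431
Node d (S = 33): continuation = e^(−0.06)·[0.5433·6.1457 + 0.4567·23.2000] = 13.1223; exercise value = 10.0000 ≤ continuation, so V_d = 13.1223
Node 0 (S = 55): continuation = e^(−0.06)·[0.5433·2.6431 + 0.4567·13.1223] = 6.9959; exercise value = 0.0000 ≤ continuation, so V_0 = 6.9959

$7.00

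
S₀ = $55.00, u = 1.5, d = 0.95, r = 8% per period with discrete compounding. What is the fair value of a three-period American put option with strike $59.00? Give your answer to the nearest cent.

Risk-neutral probability p = (1 + 0.08 − 0.95)/(1.5 − 0.95) = 0.1300/0.5500 = 0.2364
Terminal stock prices: S_uuu = 185.6, S_uud = 117.6, S_udd = 74.46, S_ddd = 47.16
Terminal payoffs (K − S): max(-126.6, 0) = 0, max(-58.56, 0) = 0, max(-15.46, 0) = 0, max(11.84, 0) = 11.84
Node uu (S = 123.8): continuation = 1/1.08·[0.2364·0.0000 + 0.7636·0.0000] = 0.0000; exercise value = 0.0000 ≤ continuation, so V_uu = 0.0000
Node ud (S = 78.38): continuation = 1/1.08·[0.2364·0.0000 + 0.7636·0.0000] = 0.0000; exercise value = 0.0000 ≤ continuation, so V_ud = 0.0000
Node dd (S = 49.64): continuation = 1/1.08·[0.2364·0.0000 + 0.7636·11.8444] = 8.3748; exercise value = 9.3625 > continuation, so V_dd = 9.3625 (exercise)
Node u (S = 82.5): continuation = 1/1.08·[0.2364·0.0000 + 0.7636·0.0000] = 0.0000; exercise value = 0.0000 ≤ continuation, so V_u = 0.0000
Node d (S = 52.25): continuation = 1/1.08·[0.2364·0.0000 + 0.7636·9.3625] = 6.6199; exercise value = 6.7500 > continuation, so V_d = 6.7500 (exercise)
Node 0 (S = 55): continuation = 1/1.08·[0.2364·0.0000 + 0.7636·6.7500] = 4.7727; exercise value = 4.0000 ≤ continuation, so V_0 = 4.7727

$4.77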